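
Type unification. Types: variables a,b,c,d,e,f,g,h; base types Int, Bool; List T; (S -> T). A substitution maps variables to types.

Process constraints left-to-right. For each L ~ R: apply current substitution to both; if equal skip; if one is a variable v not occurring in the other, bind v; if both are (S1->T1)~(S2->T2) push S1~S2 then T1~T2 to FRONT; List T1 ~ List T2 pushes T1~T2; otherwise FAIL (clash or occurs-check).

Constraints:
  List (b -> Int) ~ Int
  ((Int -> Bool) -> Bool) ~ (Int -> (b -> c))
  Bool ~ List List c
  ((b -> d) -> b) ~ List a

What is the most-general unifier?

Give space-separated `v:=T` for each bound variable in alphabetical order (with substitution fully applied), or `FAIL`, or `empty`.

step 1: unify List (b -> Int) ~ Int  [subst: {-} | 3 pending]
  clash: List (b -> Int) vs Int

Answer: FAIL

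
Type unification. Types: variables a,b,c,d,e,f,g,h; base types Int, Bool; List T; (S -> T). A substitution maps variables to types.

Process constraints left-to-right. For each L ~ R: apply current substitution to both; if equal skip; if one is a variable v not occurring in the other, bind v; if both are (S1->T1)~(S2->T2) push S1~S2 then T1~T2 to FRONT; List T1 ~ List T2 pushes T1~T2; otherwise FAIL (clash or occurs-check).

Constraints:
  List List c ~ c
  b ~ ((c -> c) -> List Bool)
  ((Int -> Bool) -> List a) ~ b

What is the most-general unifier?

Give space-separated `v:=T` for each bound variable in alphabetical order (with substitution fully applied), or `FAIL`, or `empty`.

step 1: unify List List c ~ c  [subst: {-} | 2 pending]
  occurs-check fail

Answer: FAIL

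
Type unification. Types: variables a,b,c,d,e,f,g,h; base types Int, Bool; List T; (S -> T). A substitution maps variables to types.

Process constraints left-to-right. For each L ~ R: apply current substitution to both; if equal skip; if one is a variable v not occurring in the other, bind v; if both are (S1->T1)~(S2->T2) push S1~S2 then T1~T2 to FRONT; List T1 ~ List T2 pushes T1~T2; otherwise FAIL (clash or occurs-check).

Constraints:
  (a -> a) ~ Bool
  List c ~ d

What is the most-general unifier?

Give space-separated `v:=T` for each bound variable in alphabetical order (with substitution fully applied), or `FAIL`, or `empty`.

Answer: FAIL

Derivation:
step 1: unify (a -> a) ~ Bool  [subst: {-} | 1 pending]
  clash: (a -> a) vs Bool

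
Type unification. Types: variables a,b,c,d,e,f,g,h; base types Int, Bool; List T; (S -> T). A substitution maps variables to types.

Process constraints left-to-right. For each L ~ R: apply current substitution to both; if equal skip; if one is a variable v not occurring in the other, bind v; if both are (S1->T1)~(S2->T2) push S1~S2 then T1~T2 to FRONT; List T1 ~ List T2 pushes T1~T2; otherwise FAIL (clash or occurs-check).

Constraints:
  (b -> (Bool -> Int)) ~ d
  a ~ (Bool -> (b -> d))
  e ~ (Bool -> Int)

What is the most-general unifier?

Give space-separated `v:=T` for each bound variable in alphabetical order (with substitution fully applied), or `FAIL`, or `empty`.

step 1: unify (b -> (Bool -> Int)) ~ d  [subst: {-} | 2 pending]
  bind d := (b -> (Bool -> Int))
step 2: unify a ~ (Bool -> (b -> (b -> (Bool -> Int))))  [subst: {d:=(b -> (Bool -> Int))} | 1 pending]
  bind a := (Bool -> (b -> (b -> (Bool -> Int))))
step 3: unify e ~ (Bool -> Int)  [subst: {d:=(b -> (Bool -> Int)), a:=(Bool -> (b -> (b -> (Bool -> Int))))} | 0 pending]
  bind e := (Bool -> Int)

Answer: a:=(Bool -> (b -> (b -> (Bool -> Int)))) d:=(b -> (Bool -> Int)) e:=(Bool -> Int)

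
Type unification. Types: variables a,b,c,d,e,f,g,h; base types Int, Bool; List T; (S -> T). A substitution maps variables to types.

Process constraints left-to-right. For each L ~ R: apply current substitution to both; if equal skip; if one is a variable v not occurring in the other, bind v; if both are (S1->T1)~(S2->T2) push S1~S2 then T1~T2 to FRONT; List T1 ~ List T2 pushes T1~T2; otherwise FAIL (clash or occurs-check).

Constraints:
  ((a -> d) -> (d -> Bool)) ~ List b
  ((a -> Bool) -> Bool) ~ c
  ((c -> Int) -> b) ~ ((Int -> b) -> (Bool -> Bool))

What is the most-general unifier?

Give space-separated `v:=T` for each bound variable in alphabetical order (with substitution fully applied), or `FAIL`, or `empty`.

Answer: FAIL

Derivation:
step 1: unify ((a -> d) -> (d -> Bool)) ~ List b  [subst: {-} | 2 pending]
  clash: ((a -> d) -> (d -> Bool)) vs List b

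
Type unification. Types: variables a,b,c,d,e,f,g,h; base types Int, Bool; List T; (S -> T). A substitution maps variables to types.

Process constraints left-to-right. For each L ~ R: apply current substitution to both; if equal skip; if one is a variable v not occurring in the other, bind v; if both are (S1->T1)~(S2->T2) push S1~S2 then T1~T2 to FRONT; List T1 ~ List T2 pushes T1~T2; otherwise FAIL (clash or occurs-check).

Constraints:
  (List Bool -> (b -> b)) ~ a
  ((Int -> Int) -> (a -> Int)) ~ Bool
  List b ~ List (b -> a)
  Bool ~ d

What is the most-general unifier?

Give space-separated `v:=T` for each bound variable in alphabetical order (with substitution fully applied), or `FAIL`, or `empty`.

Answer: FAIL

Derivation:
step 1: unify (List Bool -> (b -> b)) ~ a  [subst: {-} | 3 pending]
  bind a := (List Bool -> (b -> b))
step 2: unify ((Int -> Int) -> ((List Bool -> (b -> b)) -> Int)) ~ Bool  [subst: {a:=(List Bool -> (b -> b))} | 2 pending]
  clash: ((Int -> Int) -> ((List Bool -> (b -> b)) -> Int)) vs Bool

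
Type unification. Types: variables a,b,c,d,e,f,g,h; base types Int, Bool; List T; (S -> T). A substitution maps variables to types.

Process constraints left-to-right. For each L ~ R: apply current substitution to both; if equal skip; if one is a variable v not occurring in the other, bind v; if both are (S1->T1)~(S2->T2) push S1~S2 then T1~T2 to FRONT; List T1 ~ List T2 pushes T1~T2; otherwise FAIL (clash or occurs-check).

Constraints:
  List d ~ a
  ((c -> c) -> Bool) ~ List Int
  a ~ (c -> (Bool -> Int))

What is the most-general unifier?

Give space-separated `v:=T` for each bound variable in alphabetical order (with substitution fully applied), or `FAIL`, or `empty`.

step 1: unify List d ~ a  [subst: {-} | 2 pending]
  bind a := List d
step 2: unify ((c -> c) -> Bool) ~ List Int  [subst: {a:=List d} | 1 pending]
  clash: ((c -> c) -> Bool) vs List Int

Answer: FAIL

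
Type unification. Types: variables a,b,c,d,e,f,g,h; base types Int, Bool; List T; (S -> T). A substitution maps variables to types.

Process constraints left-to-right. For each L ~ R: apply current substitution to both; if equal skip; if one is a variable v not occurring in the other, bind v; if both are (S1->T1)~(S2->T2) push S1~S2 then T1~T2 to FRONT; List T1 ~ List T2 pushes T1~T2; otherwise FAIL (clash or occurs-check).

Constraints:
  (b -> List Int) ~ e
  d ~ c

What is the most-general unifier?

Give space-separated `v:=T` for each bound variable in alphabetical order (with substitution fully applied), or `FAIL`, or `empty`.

step 1: unify (b -> List Int) ~ e  [subst: {-} | 1 pending]
  bind e := (b -> List Int)
step 2: unify d ~ c  [subst: {e:=(b -> List Int)} | 0 pending]
  bind d := c

Answer: d:=c e:=(b -> List Int)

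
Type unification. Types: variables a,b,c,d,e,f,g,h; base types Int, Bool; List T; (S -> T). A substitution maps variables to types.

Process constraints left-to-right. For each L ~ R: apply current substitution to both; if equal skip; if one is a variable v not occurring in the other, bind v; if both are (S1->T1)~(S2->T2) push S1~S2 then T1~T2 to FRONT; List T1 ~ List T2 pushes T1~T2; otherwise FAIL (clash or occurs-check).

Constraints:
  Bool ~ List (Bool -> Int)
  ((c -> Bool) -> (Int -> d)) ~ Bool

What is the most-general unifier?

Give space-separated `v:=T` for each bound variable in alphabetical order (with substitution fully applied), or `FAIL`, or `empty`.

step 1: unify Bool ~ List (Bool -> Int)  [subst: {-} | 1 pending]
  clash: Bool vs List (Bool -> Int)

Answer: FAIL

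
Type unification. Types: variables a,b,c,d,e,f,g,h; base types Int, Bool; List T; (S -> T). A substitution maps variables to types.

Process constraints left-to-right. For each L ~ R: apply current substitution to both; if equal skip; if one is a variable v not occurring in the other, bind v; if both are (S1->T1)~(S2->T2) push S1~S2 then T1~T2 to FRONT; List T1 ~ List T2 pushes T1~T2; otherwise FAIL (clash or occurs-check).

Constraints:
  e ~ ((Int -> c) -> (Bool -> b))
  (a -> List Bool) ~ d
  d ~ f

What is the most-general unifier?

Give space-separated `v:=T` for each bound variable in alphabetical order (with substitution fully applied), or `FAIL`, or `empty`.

Answer: d:=(a -> List Bool) e:=((Int -> c) -> (Bool -> b)) f:=(a -> List Bool)

Derivation:
step 1: unify e ~ ((Int -> c) -> (Bool -> b))  [subst: {-} | 2 pending]
  bind e := ((Int -> c) -> (Bool -> b))
step 2: unify (a -> List Bool) ~ d  [subst: {e:=((Int -> c) -> (Bool -> b))} | 1 pending]
  bind d := (a -> List Bool)
step 3: unify (a -> List Bool) ~ f  [subst: {e:=((Int -> c) -> (Bool -> b)), d:=(a -> List Bool)} | 0 pending]
  bind f := (a -> List Bool)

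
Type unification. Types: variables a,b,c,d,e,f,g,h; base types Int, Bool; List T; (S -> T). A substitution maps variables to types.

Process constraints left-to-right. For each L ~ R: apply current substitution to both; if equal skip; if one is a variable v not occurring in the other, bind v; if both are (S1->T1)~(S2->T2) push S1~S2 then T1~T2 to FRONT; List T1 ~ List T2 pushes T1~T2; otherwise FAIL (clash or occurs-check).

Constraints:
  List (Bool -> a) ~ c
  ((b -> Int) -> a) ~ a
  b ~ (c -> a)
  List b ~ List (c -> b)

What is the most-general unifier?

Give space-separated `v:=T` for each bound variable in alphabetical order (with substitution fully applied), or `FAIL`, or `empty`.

Answer: FAIL

Derivation:
step 1: unify List (Bool -> a) ~ c  [subst: {-} | 3 pending]
  bind c := List (Bool -> a)
step 2: unify ((b -> Int) -> a) ~ a  [subst: {c:=List (Bool -> a)} | 2 pending]
  occurs-check fail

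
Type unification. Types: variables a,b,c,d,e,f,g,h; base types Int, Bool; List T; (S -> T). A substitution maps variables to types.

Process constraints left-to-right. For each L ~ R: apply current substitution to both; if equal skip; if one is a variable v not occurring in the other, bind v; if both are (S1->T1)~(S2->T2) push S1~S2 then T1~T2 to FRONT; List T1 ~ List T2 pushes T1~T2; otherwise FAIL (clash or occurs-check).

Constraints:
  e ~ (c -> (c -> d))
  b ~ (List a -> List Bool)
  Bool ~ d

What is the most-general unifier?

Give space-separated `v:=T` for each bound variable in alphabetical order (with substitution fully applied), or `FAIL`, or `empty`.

Answer: b:=(List a -> List Bool) d:=Bool e:=(c -> (c -> Bool))

Derivation:
step 1: unify e ~ (c -> (c -> d))  [subst: {-} | 2 pending]
  bind e := (c -> (c -> d))
step 2: unify b ~ (List a -> List Bool)  [subst: {e:=(c -> (c -> d))} | 1 pending]
  bind b := (List a -> List Bool)
step 3: unify Bool ~ d  [subst: {e:=(c -> (c -> d)), b:=(List a -> List Bool)} | 0 pending]
  bind d := Bool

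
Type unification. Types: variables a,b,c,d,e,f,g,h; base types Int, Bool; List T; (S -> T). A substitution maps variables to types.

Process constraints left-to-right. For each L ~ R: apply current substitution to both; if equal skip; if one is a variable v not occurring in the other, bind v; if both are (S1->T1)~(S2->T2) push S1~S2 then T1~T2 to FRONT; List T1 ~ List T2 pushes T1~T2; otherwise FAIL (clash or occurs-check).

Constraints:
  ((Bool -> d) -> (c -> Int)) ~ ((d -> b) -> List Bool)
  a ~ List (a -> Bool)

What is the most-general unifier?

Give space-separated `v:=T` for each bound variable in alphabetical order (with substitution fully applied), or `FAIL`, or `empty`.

Answer: FAIL

Derivation:
step 1: unify ((Bool -> d) -> (c -> Int)) ~ ((d -> b) -> List Bool)  [subst: {-} | 1 pending]
  -> decompose arrow: push (Bool -> d)~(d -> b), (c -> Int)~List Bool
step 2: unify (Bool -> d) ~ (d -> b)  [subst: {-} | 2 pending]
  -> decompose arrow: push Bool~d, d~b
step 3: unify Bool ~ d  [subst: {-} | 3 pending]
  bind d := Bool
step 4: unify Bool ~ b  [subst: {d:=Bool} | 2 pending]
  bind b := Bool
step 5: unify (c -> Int) ~ List Bool  [subst: {d:=Bool, b:=Bool} | 1 pending]
  clash: (c -> Int) vs List Bool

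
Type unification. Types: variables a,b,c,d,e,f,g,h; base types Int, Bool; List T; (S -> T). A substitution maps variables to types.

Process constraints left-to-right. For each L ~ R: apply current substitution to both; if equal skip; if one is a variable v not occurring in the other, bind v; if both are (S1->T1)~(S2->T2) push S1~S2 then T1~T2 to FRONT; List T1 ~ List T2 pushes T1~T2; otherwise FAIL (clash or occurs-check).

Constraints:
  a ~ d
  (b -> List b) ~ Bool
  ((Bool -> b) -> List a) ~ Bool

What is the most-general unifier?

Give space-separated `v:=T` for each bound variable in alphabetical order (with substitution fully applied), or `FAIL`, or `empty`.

Answer: FAIL

Derivation:
step 1: unify a ~ d  [subst: {-} | 2 pending]
  bind a := d
step 2: unify (b -> List b) ~ Bool  [subst: {a:=d} | 1 pending]
  clash: (b -> List b) vs Bool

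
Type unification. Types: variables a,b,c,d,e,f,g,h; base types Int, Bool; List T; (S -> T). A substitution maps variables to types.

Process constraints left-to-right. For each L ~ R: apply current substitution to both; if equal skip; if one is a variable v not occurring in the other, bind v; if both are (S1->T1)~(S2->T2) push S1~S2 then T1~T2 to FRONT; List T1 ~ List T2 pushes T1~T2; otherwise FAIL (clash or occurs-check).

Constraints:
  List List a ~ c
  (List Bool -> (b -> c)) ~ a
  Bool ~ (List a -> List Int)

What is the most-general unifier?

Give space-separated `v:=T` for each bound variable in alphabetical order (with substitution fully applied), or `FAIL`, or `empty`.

Answer: FAIL

Derivation:
step 1: unify List List a ~ c  [subst: {-} | 2 pending]
  bind c := List List a
step 2: unify (List Bool -> (b -> List List a)) ~ a  [subst: {c:=List List a} | 1 pending]
  occurs-check fail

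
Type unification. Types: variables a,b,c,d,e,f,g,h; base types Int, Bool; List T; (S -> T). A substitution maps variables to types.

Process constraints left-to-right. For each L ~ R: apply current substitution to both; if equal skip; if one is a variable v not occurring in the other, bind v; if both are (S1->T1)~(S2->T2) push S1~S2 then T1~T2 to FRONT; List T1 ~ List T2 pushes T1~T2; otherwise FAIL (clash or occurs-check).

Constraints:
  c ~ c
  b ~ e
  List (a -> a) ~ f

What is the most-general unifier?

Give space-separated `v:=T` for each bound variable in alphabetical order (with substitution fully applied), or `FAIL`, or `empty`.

step 1: unify c ~ c  [subst: {-} | 2 pending]
  -> identical, skip
step 2: unify b ~ e  [subst: {-} | 1 pending]
  bind b := e
step 3: unify List (a -> a) ~ f  [subst: {b:=e} | 0 pending]
  bind f := List (a -> a)

Answer: b:=e f:=List (a -> a)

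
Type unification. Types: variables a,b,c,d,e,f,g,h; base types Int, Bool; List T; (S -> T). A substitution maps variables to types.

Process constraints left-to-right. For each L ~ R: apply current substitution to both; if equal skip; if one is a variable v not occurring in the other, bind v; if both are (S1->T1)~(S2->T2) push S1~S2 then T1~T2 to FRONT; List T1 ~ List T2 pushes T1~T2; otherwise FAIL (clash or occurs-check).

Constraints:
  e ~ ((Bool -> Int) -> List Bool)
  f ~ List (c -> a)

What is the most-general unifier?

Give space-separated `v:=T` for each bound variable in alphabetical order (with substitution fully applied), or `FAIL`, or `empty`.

Answer: e:=((Bool -> Int) -> List Bool) f:=List (c -> a)

Derivation:
step 1: unify e ~ ((Bool -> Int) -> List Bool)  [subst: {-} | 1 pending]
  bind e := ((Bool -> Int) -> List Bool)
step 2: unify f ~ List (c -> a)  [subst: {e:=((Bool -> Int) -> List Bool)} | 0 pending]
  bind f := List (c -> a)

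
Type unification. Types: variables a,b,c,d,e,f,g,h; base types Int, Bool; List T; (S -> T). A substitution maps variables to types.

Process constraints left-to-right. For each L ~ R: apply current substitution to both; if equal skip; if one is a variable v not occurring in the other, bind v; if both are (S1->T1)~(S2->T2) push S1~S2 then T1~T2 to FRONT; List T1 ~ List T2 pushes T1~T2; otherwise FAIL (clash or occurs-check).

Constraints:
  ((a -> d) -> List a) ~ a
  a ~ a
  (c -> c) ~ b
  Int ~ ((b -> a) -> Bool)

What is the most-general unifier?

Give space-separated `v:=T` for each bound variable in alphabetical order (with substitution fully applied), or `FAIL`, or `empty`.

Answer: FAIL

Derivation:
step 1: unify ((a -> d) -> List a) ~ a  [subst: {-} | 3 pending]
  occurs-check fail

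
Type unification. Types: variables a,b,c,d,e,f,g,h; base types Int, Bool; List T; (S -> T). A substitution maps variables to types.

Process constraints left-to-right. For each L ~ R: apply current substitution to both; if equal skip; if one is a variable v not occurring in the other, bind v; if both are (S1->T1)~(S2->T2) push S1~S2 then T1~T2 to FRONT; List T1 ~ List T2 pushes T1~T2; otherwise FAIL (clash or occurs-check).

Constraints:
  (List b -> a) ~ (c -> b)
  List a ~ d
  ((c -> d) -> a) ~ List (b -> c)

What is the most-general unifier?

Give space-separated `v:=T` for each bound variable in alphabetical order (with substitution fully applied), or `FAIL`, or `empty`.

step 1: unify (List b -> a) ~ (c -> b)  [subst: {-} | 2 pending]
  -> decompose arrow: push List b~c, a~b
step 2: unify List b ~ c  [subst: {-} | 3 pending]
  bind c := List b
step 3: unify a ~ b  [subst: {c:=List b} | 2 pending]
  bind a := b
step 4: unify List b ~ d  [subst: {c:=List b, a:=b} | 1 pending]
  bind d := List b
step 5: unify ((List b -> List b) -> b) ~ List (b -> List b)  [subst: {c:=List b, a:=b, d:=List b} | 0 pending]
  clash: ((List b -> List b) -> b) vs List (b -> List b)

Answer: FAIL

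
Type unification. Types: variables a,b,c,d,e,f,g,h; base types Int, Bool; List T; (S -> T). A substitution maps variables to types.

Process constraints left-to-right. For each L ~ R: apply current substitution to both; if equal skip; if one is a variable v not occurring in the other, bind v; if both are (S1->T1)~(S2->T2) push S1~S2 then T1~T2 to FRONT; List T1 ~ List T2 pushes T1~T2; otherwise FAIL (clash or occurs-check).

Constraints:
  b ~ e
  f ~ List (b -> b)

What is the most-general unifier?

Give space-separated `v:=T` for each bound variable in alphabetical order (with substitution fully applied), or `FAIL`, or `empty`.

step 1: unify b ~ e  [subst: {-} | 1 pending]
  bind b := e
step 2: unify f ~ List (e -> e)  [subst: {b:=e} | 0 pending]
  bind f := List (e -> e)

Answer: b:=e f:=List (e -> e)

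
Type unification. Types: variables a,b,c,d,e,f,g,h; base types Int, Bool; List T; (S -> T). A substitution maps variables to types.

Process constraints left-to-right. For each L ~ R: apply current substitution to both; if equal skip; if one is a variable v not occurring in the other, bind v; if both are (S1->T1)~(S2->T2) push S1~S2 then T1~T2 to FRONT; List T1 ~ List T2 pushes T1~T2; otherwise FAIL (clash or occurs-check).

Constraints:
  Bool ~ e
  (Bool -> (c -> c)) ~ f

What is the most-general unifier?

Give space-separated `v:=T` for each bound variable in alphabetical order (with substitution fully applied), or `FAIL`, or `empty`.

step 1: unify Bool ~ e  [subst: {-} | 1 pending]
  bind e := Bool
step 2: unify (Bool -> (c -> c)) ~ f  [subst: {e:=Bool} | 0 pending]
  bind f := (Bool -> (c -> c))

Answer: e:=Bool f:=(Bool -> (c -> c))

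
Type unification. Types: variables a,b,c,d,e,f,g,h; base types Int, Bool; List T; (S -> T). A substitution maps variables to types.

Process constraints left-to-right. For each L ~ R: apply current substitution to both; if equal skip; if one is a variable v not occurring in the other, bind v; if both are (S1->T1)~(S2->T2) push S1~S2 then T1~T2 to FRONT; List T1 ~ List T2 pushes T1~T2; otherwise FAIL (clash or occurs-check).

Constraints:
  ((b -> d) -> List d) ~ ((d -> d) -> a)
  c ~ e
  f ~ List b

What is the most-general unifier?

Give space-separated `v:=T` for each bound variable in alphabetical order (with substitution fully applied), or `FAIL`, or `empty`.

Answer: a:=List d b:=d c:=e f:=List d

Derivation:
step 1: unify ((b -> d) -> List d) ~ ((d -> d) -> a)  [subst: {-} | 2 pending]
  -> decompose arrow: push (b -> d)~(d -> d), List d~a
step 2: unify (b -> d) ~ (d -> d)  [subst: {-} | 3 pending]
  -> decompose arrow: push b~d, d~d
step 3: unify b ~ d  [subst: {-} | 4 pending]
  bind b := d
step 4: unify d ~ d  [subst: {b:=d} | 3 pending]
  -> identical, skip
step 5: unify List d ~ a  [subst: {b:=d} | 2 pending]
  bind a := List d
step 6: unify c ~ e  [subst: {b:=d, a:=List d} | 1 pending]
  bind c := e
step 7: unify f ~ List d  [subst: {b:=d, a:=List d, c:=e} | 0 pending]
  bind f := List d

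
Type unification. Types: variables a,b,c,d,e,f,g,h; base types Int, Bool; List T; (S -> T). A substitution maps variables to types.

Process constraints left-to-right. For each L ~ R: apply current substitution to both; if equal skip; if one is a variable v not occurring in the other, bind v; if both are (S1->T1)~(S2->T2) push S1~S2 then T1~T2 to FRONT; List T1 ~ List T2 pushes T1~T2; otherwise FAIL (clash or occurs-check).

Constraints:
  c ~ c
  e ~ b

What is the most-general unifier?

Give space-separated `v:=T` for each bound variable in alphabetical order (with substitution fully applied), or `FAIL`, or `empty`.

step 1: unify c ~ c  [subst: {-} | 1 pending]
  -> identical, skip
step 2: unify e ~ b  [subst: {-} | 0 pending]
  bind e := b

Answer: e:=b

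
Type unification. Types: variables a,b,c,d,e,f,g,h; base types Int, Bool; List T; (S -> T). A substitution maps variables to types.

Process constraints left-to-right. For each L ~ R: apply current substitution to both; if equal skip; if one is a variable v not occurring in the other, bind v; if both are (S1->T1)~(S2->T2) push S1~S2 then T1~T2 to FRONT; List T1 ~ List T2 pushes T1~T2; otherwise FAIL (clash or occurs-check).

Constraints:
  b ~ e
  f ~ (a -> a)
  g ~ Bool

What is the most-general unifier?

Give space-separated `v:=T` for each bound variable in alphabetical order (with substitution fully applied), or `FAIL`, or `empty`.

step 1: unify b ~ e  [subst: {-} | 2 pending]
  bind b := e
step 2: unify f ~ (a -> a)  [subst: {b:=e} | 1 pending]
  bind f := (a -> a)
step 3: unify g ~ Bool  [subst: {b:=e, f:=(a -> a)} | 0 pending]
  bind g := Bool

Answer: b:=e f:=(a -> a) g:=Bool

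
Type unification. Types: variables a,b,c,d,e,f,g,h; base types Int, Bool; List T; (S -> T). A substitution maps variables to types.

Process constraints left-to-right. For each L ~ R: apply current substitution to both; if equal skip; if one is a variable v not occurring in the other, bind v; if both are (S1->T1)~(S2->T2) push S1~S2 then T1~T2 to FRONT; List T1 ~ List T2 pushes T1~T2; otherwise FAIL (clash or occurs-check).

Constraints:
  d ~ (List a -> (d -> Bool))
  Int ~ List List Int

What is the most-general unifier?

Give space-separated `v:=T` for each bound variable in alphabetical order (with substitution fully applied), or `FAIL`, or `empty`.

step 1: unify d ~ (List a -> (d -> Bool))  [subst: {-} | 1 pending]
  occurs-check fail: d in (List a -> (d -> Bool))

Answer: FAIL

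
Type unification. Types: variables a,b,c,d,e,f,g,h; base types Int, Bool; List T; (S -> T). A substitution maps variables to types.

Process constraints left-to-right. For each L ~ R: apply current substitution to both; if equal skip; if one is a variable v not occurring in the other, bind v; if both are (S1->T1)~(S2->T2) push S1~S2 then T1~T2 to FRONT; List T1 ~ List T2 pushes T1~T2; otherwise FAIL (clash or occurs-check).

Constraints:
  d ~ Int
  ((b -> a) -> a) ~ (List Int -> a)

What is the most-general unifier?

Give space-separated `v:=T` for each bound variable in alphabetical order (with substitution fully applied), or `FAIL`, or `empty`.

Answer: FAIL

Derivation:
step 1: unify d ~ Int  [subst: {-} | 1 pending]
  bind d := Int
step 2: unify ((b -> a) -> a) ~ (List Int -> a)  [subst: {d:=Int} | 0 pending]
  -> decompose arrow: push (b -> a)~List Int, a~a
step 3: unify (b -> a) ~ List Int  [subst: {d:=Int} | 1 pending]
  clash: (b -> a) vs List Int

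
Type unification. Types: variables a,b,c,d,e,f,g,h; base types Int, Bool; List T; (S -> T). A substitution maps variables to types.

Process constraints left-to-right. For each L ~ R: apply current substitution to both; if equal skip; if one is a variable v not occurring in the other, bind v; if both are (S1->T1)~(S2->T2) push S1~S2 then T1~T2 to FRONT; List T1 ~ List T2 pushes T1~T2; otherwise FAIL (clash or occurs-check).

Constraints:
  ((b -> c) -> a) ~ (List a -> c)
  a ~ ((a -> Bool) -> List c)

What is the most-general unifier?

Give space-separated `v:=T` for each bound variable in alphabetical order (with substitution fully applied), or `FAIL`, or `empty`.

step 1: unify ((b -> c) -> a) ~ (List a -> c)  [subst: {-} | 1 pending]
  -> decompose arrow: push (b -> c)~List a, a~c
step 2: unify (b -> c) ~ List a  [subst: {-} | 2 pending]
  clash: (b -> c) vs List a

Answer: FAIL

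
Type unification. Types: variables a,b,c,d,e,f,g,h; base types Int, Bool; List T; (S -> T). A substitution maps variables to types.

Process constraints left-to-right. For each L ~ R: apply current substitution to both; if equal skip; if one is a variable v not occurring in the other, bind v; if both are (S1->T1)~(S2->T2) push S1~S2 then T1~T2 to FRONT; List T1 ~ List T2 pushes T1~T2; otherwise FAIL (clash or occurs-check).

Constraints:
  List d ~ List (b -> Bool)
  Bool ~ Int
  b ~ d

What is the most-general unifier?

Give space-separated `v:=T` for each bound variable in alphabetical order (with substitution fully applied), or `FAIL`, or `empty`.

step 1: unify List d ~ List (b -> Bool)  [subst: {-} | 2 pending]
  -> decompose List: push d~(b -> Bool)
step 2: unify d ~ (b -> Bool)  [subst: {-} | 2 pending]
  bind d := (b -> Bool)
step 3: unify Bool ~ Int  [subst: {d:=(b -> Bool)} | 1 pending]
  clash: Bool vs Int

Answer: FAIL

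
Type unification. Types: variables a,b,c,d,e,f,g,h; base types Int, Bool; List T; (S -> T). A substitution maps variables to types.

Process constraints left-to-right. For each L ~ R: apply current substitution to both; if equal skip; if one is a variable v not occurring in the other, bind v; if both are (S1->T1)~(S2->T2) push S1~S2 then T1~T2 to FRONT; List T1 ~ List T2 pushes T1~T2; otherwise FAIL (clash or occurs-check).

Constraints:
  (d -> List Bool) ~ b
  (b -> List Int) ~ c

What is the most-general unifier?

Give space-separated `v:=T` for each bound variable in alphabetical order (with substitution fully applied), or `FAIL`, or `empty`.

Answer: b:=(d -> List Bool) c:=((d -> List Bool) -> List Int)

Derivation:
step 1: unify (d -> List Bool) ~ b  [subst: {-} | 1 pending]
  bind b := (d -> List Bool)
step 2: unify ((d -> List Bool) -> List Int) ~ c  [subst: {b:=(d -> List Bool)} | 0 pending]
  bind c := ((d -> List Bool) -> List Int)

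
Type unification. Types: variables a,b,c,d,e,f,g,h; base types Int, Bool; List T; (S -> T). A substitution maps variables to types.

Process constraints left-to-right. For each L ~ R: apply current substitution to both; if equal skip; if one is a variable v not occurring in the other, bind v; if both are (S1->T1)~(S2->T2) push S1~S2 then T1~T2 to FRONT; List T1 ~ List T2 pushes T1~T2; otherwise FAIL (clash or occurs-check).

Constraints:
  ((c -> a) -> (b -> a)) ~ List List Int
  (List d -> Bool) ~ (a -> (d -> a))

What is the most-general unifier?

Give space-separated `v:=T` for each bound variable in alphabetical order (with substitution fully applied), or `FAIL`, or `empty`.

step 1: unify ((c -> a) -> (b -> a)) ~ List List Int  [subst: {-} | 1 pending]
  clash: ((c -> a) -> (b -> a)) vs List List Int

Answer: FAIL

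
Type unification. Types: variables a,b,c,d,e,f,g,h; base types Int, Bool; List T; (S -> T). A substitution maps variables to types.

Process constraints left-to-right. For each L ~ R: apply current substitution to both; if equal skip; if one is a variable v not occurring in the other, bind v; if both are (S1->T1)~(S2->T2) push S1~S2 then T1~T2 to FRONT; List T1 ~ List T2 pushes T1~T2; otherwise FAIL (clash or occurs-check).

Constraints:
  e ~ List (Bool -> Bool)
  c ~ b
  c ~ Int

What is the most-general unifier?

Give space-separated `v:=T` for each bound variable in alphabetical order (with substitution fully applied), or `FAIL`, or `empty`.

step 1: unify e ~ List (Bool -> Bool)  [subst: {-} | 2 pending]
  bind e := List (Bool -> Bool)
step 2: unify c ~ b  [subst: {e:=List (Bool -> Bool)} | 1 pending]
  bind c := b
step 3: unify b ~ Int  [subst: {e:=List (Bool -> Bool), c:=b} | 0 pending]
  bind b := Int

Answer: b:=Int c:=Int e:=List (Bool -> Bool)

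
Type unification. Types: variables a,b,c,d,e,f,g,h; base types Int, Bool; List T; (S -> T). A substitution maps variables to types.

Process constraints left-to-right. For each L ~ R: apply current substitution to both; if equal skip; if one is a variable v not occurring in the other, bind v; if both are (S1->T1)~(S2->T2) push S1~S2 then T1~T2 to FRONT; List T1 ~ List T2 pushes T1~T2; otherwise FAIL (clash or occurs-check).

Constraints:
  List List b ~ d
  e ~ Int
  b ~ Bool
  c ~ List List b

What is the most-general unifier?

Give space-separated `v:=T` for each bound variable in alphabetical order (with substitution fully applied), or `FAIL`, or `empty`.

Answer: b:=Bool c:=List List Bool d:=List List Bool e:=Int

Derivation:
step 1: unify List List b ~ d  [subst: {-} | 3 pending]
  bind d := List List b
step 2: unify e ~ Int  [subst: {d:=List List b} | 2 pending]
  bind e := Int
step 3: unify b ~ Bool  [subst: {d:=List List b, e:=Int} | 1 pending]
  bind b := Bool
step 4: unify c ~ List List Bool  [subst: {d:=List List b, e:=Int, b:=Bool} | 0 pending]
  bind c := List List Bool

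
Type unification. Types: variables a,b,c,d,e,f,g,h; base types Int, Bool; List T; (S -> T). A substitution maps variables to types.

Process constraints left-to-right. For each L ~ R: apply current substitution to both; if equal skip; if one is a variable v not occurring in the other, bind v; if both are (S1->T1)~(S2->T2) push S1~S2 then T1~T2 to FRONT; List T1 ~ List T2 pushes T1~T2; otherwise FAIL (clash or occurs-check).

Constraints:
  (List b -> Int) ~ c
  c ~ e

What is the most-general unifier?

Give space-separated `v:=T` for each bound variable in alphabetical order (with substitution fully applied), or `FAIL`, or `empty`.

step 1: unify (List b -> Int) ~ c  [subst: {-} | 1 pending]
  bind c := (List b -> Int)
step 2: unify (List b -> Int) ~ e  [subst: {c:=(List b -> Int)} | 0 pending]
  bind e := (List b -> Int)

Answer: c:=(List b -> Int) e:=(List b -> Int)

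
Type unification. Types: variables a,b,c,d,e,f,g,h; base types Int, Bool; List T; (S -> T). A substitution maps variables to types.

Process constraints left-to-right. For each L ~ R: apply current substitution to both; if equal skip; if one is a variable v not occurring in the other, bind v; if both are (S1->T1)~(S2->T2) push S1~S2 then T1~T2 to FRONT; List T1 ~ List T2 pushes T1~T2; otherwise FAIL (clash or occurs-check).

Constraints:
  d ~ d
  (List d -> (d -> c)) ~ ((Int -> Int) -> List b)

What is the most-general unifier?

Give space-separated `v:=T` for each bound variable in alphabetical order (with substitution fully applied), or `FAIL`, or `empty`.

Answer: FAIL

Derivation:
step 1: unify d ~ d  [subst: {-} | 1 pending]
  -> identical, skip
step 2: unify (List d -> (d -> c)) ~ ((Int -> Int) -> List b)  [subst: {-} | 0 pending]
  -> decompose arrow: push List d~(Int -> Int), (d -> c)~List b
step 3: unify List d ~ (Int -> Int)  [subst: {-} | 1 pending]
  clash: List d vs (Int -> Int)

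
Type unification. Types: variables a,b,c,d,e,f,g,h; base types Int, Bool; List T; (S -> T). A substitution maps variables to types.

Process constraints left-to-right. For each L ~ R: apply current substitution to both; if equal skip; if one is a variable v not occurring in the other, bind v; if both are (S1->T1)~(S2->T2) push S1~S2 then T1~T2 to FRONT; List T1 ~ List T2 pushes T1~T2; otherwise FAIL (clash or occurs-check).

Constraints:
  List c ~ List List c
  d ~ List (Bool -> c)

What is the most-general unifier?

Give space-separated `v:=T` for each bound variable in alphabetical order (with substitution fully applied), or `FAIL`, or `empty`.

step 1: unify List c ~ List List c  [subst: {-} | 1 pending]
  -> decompose List: push c~List c
step 2: unify c ~ List c  [subst: {-} | 1 pending]
  occurs-check fail: c in List c

Answer: FAIL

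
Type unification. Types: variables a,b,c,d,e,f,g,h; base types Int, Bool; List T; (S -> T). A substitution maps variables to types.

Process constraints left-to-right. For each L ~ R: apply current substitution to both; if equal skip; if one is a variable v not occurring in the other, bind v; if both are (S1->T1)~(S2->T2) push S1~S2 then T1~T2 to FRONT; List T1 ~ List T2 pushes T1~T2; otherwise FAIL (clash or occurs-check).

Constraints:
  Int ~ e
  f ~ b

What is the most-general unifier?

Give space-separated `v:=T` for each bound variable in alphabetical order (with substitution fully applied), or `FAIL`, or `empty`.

Answer: e:=Int f:=b

Derivation:
step 1: unify Int ~ e  [subst: {-} | 1 pending]
  bind e := Int
step 2: unify f ~ b  [subst: {e:=Int} | 0 pending]
  bind f := b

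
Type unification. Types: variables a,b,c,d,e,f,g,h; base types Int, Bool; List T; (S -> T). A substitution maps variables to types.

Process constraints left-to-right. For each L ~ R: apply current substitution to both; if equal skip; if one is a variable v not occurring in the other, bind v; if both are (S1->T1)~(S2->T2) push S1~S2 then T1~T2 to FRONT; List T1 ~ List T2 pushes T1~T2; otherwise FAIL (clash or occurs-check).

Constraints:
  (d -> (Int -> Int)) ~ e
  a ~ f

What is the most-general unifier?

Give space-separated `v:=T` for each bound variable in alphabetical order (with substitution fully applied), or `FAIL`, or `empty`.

step 1: unify (d -> (Int -> Int)) ~ e  [subst: {-} | 1 pending]
  bind e := (d -> (Int -> Int))
step 2: unify a ~ f  [subst: {e:=(d -> (Int -> Int))} | 0 pending]
  bind a := f

Answer: a:=f e:=(d -> (Int -> Int))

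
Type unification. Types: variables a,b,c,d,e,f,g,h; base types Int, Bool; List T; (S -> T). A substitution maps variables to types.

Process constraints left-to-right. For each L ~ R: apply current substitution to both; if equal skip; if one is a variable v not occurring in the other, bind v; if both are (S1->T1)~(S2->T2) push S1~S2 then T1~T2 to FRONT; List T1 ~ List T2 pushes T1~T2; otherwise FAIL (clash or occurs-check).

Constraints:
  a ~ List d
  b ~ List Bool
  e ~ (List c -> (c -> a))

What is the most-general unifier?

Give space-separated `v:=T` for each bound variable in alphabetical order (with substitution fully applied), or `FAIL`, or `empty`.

Answer: a:=List d b:=List Bool e:=(List c -> (c -> List d))

Derivation:
step 1: unify a ~ List d  [subst: {-} | 2 pending]
  bind a := List d
step 2: unify b ~ List Bool  [subst: {a:=List d} | 1 pending]
  bind b := List Bool
step 3: unify e ~ (List c -> (c -> List d))  [subst: {a:=List d, b:=List Bool} | 0 pending]
  bind e := (List c -> (c -> List d))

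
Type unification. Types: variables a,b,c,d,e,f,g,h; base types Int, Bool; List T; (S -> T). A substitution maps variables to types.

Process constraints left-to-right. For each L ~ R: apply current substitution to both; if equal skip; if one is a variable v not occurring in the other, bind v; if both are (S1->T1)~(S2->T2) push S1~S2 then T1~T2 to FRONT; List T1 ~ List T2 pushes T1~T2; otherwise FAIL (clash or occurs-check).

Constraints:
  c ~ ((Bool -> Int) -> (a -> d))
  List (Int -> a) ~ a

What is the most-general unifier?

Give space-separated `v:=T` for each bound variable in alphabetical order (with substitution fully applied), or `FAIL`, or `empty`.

Answer: FAIL

Derivation:
step 1: unify c ~ ((Bool -> Int) -> (a -> d))  [subst: {-} | 1 pending]
  bind c := ((Bool -> Int) -> (a -> d))
step 2: unify List (Int -> a) ~ a  [subst: {c:=((Bool -> Int) -> (a -> d))} | 0 pending]
  occurs-check fail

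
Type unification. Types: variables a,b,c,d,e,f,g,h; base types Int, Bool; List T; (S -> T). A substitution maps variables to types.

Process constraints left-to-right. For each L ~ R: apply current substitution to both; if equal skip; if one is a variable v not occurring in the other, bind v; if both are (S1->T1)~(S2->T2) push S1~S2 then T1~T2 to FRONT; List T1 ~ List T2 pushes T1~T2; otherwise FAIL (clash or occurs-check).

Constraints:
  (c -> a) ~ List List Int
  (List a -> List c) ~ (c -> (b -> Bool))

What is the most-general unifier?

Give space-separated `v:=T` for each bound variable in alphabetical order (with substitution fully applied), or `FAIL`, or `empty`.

Answer: FAIL

Derivation:
step 1: unify (c -> a) ~ List List Int  [subst: {-} | 1 pending]
  clash: (c -> a) vs List List Int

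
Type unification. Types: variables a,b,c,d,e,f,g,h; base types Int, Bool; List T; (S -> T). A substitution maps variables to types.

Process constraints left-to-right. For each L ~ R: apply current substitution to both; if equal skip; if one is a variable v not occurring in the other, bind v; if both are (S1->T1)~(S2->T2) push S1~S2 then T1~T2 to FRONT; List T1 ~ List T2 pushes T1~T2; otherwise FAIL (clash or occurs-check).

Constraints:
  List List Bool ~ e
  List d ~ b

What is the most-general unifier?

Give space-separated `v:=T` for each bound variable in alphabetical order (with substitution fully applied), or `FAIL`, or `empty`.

step 1: unify List List Bool ~ e  [subst: {-} | 1 pending]
  bind e := List List Bool
step 2: unify List d ~ b  [subst: {e:=List List Bool} | 0 pending]
  bind b := List d

Answer: b:=List d e:=List List Bool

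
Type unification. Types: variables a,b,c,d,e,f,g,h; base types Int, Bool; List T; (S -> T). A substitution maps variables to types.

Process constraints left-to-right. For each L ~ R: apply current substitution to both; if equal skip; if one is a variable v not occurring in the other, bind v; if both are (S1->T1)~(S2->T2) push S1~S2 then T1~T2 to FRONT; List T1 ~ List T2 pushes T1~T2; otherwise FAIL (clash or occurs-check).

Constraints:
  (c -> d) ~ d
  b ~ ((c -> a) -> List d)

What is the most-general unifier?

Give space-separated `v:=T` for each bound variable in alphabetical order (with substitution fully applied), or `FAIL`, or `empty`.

Answer: FAIL

Derivation:
step 1: unify (c -> d) ~ d  [subst: {-} | 1 pending]
  occurs-check fail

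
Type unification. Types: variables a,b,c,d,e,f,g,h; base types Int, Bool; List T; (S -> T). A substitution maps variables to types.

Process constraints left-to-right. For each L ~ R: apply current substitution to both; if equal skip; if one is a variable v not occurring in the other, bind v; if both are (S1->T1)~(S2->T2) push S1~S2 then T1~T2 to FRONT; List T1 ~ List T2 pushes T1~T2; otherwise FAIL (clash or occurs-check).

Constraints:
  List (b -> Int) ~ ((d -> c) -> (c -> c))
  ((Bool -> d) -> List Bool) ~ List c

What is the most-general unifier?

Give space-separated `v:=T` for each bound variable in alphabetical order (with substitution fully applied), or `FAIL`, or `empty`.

step 1: unify List (b -> Int) ~ ((d -> c) -> (c -> c))  [subst: {-} | 1 pending]
  clash: List (b -> Int) vs ((d -> c) -> (c -> c))

Answer: FAIL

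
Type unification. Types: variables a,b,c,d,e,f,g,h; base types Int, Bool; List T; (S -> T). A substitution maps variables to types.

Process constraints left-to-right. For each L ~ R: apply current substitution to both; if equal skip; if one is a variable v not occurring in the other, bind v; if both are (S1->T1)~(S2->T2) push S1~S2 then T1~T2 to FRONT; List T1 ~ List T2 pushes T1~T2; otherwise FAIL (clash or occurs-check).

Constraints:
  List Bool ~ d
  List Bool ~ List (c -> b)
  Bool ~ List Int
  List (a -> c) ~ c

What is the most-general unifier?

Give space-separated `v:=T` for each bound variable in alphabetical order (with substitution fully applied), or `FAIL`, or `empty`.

step 1: unify List Bool ~ d  [subst: {-} | 3 pending]
  bind d := List Bool
step 2: unify List Bool ~ List (c -> b)  [subst: {d:=List Bool} | 2 pending]
  -> decompose List: push Bool~(c -> b)
step 3: unify Bool ~ (c -> b)  [subst: {d:=List Bool} | 2 pending]
  clash: Bool vs (c -> b)

Answer: FAIL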